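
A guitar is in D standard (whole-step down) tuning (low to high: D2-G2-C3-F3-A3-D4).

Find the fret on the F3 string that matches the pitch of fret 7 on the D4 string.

D4 at fret 7 is D4 + 7 semitones = A4.
The open F3 string is 9 semitones below the open D4, so the same pitch on the F3 string lies at fret 7 + 9 = 16.

16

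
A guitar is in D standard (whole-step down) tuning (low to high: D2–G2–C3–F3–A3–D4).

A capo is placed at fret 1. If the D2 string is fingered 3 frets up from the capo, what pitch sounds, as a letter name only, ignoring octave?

The capo raises the open D2 by 1 semitone to D#2; fretting 3 more gives D2 + 1 + 3 = D2 + 4 semitones, landing on F#.
(Also written Gb.)

F#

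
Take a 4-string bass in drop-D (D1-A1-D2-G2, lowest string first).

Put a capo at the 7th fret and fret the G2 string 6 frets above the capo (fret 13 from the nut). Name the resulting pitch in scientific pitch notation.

G#3

The capo raises the open G2 by 7 semitones to D3; fretting 6 more gives G2 + 7 + 6 = G2 + 13 semitones = G#3.
(Also written Ab.)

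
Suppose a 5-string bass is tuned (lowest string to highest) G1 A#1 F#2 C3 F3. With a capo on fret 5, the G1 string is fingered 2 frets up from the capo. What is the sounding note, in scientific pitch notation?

The capo raises the open G1 by 5 semitones to C2; fretting 2 more gives G1 + 5 + 2 = G1 + 7 semitones = D2.

D2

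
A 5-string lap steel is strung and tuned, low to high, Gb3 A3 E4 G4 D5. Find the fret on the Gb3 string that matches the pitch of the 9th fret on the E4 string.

19

Fret 9 on E4 is MIDI 64 + 9 = 73 (Db5). On the Gb3 string (open MIDI 54), that pitch is 73 − 54 = fret 19.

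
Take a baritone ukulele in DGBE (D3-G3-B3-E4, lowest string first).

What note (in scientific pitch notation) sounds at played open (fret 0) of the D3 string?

Fret 0 is the open string itself, so the pitch is just D3.

D3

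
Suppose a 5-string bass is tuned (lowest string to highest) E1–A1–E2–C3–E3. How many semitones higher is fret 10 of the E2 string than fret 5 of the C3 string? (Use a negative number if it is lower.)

E2 at fret 10 → D3 (MIDI 50); C3 at fret 5 → F3 (MIDI 53).
50 − 53 = -3, so the two pitches are 3 semitones apart.

-3 semitones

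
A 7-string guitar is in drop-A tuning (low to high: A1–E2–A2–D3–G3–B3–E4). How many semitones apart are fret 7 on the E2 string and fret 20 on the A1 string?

E2 at fret 7 → B2 (MIDI 47); A1 at fret 20 → F3 (MIDI 53).
47 − 53 = -6, so the two pitches are 6 semitones apart, with F3 the higher.

6 semitones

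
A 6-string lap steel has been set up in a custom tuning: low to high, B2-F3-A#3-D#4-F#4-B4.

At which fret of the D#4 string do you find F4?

F4 is 2 semitones above the open D#4 (D#–E–F), so it sits at fret 2.

2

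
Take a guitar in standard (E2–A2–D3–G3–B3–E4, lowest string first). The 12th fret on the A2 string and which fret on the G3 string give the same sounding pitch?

Fret 12 on A2 is MIDI 45 + 12 = 57 (A3). On the G3 string (open MIDI 55), that pitch is 57 − 55 = fret 2.

2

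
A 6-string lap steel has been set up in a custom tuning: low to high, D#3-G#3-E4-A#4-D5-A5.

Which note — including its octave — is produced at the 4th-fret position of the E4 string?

G#4

The open E4 string plus 4 semitones: E–F–F#–G–G#.
No B→C boundary is crossed, so the octave stays at 4.
(Equivalently spelled Ab4.)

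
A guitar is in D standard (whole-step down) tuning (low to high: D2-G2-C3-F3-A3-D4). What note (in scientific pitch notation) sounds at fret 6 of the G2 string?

C♯3

G2 is MIDI 43. Adding 6 gives 49, which is C♯3.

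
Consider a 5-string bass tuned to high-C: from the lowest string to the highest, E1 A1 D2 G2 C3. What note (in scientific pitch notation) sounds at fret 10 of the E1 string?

Each fret is one semitone, so E1 + 10 = D2.

D2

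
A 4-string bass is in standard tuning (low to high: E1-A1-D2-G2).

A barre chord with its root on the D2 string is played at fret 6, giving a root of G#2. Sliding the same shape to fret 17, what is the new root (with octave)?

Moving from fret 6 to fret 17 shifts the root by 11 semitones.
G#2 up 11 semitones is G3.

G3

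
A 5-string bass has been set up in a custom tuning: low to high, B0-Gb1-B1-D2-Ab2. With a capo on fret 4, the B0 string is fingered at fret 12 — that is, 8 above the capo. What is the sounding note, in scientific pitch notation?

B1

The capo raises the open B0 by 4 semitones to Eb1; fretting 8 more gives B0 + 4 + 8 = B0 + 12 semitones = B1.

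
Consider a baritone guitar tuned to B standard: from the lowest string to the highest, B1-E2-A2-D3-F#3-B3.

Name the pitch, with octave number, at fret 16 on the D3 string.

F#4

The open D3 string plus 16 semitones: D–D#–E–F–…–E–F–F#.
The walk passes from B into C once, so the octave number goes from 3 to 4.
(Equivalently spelled Gb4.)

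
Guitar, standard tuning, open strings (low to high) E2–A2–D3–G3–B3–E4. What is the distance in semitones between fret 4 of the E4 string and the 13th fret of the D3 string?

E4 at fret 4 → G#4 (MIDI 68); D3 at fret 13 → D#4 (MIDI 63).
68 − 63 = 5, so the two pitches are 5 semitones apart, with G#4 the higher.

5 semitones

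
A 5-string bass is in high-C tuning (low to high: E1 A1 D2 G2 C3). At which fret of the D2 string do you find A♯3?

A♯3 is 20 semitones above the open D2 (D–D#–E–F–…–G#–A–A#), so it sits at fret 20.

20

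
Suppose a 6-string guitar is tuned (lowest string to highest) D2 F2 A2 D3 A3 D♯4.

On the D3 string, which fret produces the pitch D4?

D4 is 12 semitones above the open D3 (D–D#–E–F–…–C–C#–D), so it sits at fret 12.

12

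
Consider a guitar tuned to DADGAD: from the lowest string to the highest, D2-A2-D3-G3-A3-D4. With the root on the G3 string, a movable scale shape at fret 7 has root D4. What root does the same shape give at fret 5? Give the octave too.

C4

Moving from fret 7 to fret 5 shifts the root by -2 semitones.
D4 down 2 semitones is C4.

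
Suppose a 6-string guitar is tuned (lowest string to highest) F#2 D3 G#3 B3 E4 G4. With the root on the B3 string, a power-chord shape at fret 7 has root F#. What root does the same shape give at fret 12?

B

Moving from fret 7 to fret 12 shifts the root by 5 semitones.
F# up 5 semitones is B.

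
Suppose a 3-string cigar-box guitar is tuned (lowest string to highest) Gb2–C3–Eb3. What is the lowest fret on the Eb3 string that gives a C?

From Eb3, count semitones up the chromatic scale until reaching C: Eb–E–F–Gb–G–Ab–A–Bb–B–C — 9 steps.

9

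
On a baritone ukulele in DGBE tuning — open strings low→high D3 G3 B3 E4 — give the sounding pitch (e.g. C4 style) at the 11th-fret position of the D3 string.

Each fret is one semitone, so D3 + 11 = C♯4.

C♯4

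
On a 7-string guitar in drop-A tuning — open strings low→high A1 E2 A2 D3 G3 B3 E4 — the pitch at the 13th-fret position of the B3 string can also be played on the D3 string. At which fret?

22

B3 at fret 13 is B3 + 13 semitones = C5.
The open D3 string is 9 semitones below the open B3, so the same pitch on the D3 string lies at fret 13 + 9 = 22.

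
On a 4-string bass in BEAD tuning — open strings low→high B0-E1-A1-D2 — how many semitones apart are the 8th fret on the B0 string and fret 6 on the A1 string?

8 semitones

B0 at fret 8 → G1 (MIDI 31); A1 at fret 6 → D#2 (MIDI 39).
31 − 39 = -8, so the two pitches are 8 semitones apart, with D#2 the higher.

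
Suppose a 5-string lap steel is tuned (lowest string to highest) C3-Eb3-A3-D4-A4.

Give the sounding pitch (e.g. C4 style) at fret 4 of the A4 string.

A4 is MIDI 69. Adding 4 gives 73, which is Db5.
(Equivalently spelled C#5.)

Db5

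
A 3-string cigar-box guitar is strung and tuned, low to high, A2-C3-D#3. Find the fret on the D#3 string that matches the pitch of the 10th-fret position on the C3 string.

C3 at fret 10 is C3 + 10 semitones = A#3.
The open D#3 string is 3 semitones above the open C3, so the same pitch on the D#3 string lies at fret 10 − 3 = 7.

7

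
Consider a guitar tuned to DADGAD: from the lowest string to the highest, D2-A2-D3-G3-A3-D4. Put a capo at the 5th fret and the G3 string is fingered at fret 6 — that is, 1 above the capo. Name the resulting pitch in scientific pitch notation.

The capo raises the open G3 by 5 semitones to C4; fretting 1 more gives G3 + 5 + 1 = G3 + 6 semitones = C#4.
(Also written Db.)

C#4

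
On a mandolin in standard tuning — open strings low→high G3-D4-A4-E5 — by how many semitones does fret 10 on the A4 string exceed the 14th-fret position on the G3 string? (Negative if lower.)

A4 at fret 10 → G5 (MIDI 79); G3 at fret 14 → A4 (MIDI 69).
79 − 69 = 10, so the two pitches are 10 semitones apart.

10 semitones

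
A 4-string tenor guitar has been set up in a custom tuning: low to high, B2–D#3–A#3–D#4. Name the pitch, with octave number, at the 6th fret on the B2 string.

Each fret is one semitone, so B2 + 6 = F3.

F3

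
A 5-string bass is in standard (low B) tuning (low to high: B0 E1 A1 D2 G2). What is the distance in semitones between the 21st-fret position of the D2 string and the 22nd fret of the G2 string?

6 semitones

D2 at fret 21 → B3 (MIDI 59); G2 at fret 22 → F4 (MIDI 65).
59 − 65 = -6, so the two pitches are 6 semitones apart, with F4 the higher.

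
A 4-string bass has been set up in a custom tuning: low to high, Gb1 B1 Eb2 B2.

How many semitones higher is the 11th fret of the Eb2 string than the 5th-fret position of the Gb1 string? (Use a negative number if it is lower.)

15 semitones

Eb2 at fret 11 → D3 (MIDI 50); Gb1 at fret 5 → B1 (MIDI 35).
50 − 35 = 15, so the two pitches are 15 semitones apart.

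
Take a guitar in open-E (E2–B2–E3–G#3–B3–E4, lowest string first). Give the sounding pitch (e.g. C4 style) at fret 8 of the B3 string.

The open B3 string plus 8 semitones: B–C–C#–D–D#–E–F–F#–G.
The walk passes from B into C once, so the octave number goes from 3 to 4.

G4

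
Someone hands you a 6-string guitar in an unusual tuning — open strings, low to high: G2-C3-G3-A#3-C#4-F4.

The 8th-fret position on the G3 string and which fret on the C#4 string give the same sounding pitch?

G3 at fret 8 is G3 + 8 semitones = D#4.
The open C#4 string is 6 semitones above the open G3, so the same pitch on the C#4 string lies at fret 8 − 6 = 2.

2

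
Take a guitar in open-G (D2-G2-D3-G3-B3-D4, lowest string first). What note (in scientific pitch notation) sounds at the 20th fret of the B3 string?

G5

B3 is MIDI 59. Adding 20 gives 79, which is G5.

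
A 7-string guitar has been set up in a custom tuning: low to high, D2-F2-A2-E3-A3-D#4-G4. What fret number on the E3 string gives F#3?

F#3 is 2 semitones above the open E3 (E–F–F#), so it sits at fret 2.

2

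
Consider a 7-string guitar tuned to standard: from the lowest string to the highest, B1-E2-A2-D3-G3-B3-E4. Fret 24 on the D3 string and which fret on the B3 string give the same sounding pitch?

15

D3 at fret 24 is D3 + 24 semitones = D5.
The open B3 string is 9 semitones above the open D3, so the same pitch on the B3 string lies at fret 24 − 9 = 15.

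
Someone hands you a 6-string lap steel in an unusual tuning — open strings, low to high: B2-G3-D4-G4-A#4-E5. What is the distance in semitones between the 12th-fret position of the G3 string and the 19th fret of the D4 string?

G3 at fret 12 → G4 (MIDI 67); D4 at fret 19 → A5 (MIDI 81).
67 − 81 = -14, so the two pitches are 14 semitones apart, with A5 the higher.

14 semitones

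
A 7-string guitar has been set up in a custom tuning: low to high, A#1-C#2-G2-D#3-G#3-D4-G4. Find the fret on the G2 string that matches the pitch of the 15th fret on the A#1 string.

Fret 15 on A#1 is MIDI 34 + 15 = 49 (C#3). On the G2 string (open MIDI 43), that pitch is 49 − 43 = fret 6.

6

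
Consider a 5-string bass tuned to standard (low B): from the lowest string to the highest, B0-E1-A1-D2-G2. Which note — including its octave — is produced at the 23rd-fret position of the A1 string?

A1 is MIDI 33. Adding 23 gives 56, which is G#3.

G#3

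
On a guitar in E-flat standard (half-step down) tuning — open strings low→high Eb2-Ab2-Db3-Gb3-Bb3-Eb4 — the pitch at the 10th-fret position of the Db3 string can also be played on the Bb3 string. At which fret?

1

Fret 10 on Db3 is MIDI 49 + 10 = 59 (B3). On the Bb3 string (open MIDI 58), that pitch is 59 − 58 = fret 1.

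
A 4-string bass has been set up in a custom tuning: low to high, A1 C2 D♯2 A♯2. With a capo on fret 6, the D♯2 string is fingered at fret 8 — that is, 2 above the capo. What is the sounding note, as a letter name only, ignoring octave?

The capo raises the open D♯2 by 6 semitones to A2; fretting 2 more gives D♯2 + 6 + 2 = D♯2 + 8 semitones, landing on B.

B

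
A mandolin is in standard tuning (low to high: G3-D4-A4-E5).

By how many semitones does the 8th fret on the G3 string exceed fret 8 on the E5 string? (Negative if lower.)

G3 at fret 8 → D♯4 (MIDI 63); E5 at fret 8 → C6 (MIDI 84).
63 − 84 = -21, so the two pitches are 21 semitones apart.

-21 semitones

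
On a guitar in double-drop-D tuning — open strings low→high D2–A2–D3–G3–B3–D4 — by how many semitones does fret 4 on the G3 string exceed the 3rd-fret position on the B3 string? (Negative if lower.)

G3 at fret 4 → B3 (MIDI 59); B3 at fret 3 → D4 (MIDI 62).
59 − 62 = -3, so the two pitches are 3 semitones apart.

-3 semitones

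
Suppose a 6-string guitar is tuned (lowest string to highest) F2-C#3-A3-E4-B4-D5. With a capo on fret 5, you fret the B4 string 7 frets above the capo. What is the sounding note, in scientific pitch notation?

B5

The capo raises the open B4 by 5 semitones to E5; fretting 7 more gives B4 + 5 + 7 = B4 + 12 semitones = B5.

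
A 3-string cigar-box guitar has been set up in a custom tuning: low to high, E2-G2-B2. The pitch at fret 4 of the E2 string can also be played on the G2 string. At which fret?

1

E2 at fret 4 is E2 + 4 semitones = Ab2.
The open G2 string is 3 semitones above the open E2, so the same pitch on the G2 string lies at fret 4 − 3 = 1.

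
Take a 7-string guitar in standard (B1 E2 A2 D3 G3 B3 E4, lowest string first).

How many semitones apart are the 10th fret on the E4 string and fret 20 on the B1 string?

19 semitones

E4 at fret 10 → D5 (MIDI 74); B1 at fret 20 → G3 (MIDI 55).
74 − 55 = 19, so the two pitches are 19 semitones apart, with D5 the higher.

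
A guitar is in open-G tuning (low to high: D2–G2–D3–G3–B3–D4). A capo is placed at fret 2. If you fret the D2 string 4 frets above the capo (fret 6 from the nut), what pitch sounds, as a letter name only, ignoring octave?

G♯

The capo raises the open D2 by 2 semitones to E2; fretting 4 more gives D2 + 2 + 4 = D2 + 6 semitones, landing on G♯.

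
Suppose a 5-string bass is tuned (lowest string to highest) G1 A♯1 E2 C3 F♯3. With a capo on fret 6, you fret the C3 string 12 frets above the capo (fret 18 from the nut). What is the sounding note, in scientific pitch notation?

F♯4

The capo raises the open C3 by 6 semitones to F♯3; fretting 12 more gives C3 + 6 + 12 = C3 + 18 semitones = F♯4.
(Also written G♭.)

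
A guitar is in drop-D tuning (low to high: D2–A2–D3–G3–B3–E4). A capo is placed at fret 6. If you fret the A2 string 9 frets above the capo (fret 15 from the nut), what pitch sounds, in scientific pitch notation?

The capo raises the open A2 by 6 semitones to D♯3; fretting 9 more gives A2 + 6 + 9 = A2 + 15 semitones = C4.

C4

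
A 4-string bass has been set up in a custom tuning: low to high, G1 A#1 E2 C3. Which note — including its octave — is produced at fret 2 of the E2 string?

F#2

E2 is MIDI 40. Adding 2 gives 42, which is F#2.
(Equivalently spelled Gb2.)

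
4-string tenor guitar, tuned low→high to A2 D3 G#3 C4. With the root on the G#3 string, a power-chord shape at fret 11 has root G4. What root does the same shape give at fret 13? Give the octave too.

A4

Moving from fret 11 to fret 13 shifts the root by 2 semitones.
G4 up 2 semitones is A4.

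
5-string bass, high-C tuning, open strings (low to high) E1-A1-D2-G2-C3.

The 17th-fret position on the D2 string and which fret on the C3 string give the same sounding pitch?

7

Fret 17 on D2 is MIDI 38 + 17 = 55 (G3). On the C3 string (open MIDI 48), that pitch is 55 − 48 = fret 7.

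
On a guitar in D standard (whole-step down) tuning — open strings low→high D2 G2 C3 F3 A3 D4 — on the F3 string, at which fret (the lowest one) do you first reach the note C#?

From F3, count semitones up the chromatic scale until reaching C#: F–F#–G–G#–A–A#–B–C–C# — 8 steps.

8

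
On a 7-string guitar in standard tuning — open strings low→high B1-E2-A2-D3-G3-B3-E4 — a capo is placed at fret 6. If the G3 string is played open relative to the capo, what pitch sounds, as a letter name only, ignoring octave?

The capo raises the open G3 by 6 semitones to C#4; fretting 0 more gives G3 + 6 + 0 = G3 + 6 semitones, landing on C#.
(Also written Db.)

C#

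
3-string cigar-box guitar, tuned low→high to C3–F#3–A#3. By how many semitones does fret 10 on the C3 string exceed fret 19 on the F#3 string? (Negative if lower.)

-15 semitones

C3 at fret 10 → A#3 (MIDI 58); F#3 at fret 19 → C#5 (MIDI 73).
58 − 73 = -15, so the two pitches are 15 semitones apart.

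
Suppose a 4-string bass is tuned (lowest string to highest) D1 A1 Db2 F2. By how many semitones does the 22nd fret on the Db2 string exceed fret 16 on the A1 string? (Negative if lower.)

10 semitones

Db2 at fret 22 → B3 (MIDI 59); A1 at fret 16 → Db3 (MIDI 49).
59 − 49 = 10, so the two pitches are 10 semitones apart.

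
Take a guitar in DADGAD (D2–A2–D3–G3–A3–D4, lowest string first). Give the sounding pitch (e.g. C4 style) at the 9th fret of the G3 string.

E4

G3 is MIDI 55. Adding 9 gives 64, which is E4.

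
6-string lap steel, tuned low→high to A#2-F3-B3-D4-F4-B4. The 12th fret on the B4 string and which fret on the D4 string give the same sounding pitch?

B4 at fret 12 is B4 + 12 semitones = B5.
The open D4 string is 9 semitones below the open B4, so the same pitch on the D4 string lies at fret 12 + 9 = 21.

21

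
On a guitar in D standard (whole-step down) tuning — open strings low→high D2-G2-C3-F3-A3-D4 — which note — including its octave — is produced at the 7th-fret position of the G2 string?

D3

The open G2 string plus 7 semitones: G–G#–A–A#–B–C–C#–D.
The walk passes from B into C once, so the octave number goes from 2 to 3.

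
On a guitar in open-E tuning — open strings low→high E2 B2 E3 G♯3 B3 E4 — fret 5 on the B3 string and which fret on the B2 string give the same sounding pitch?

17

B3 at fret 5 is B3 + 5 semitones = E4.
The open B2 string is 12 semitones below the open B3, so the same pitch on the B2 string lies at fret 5 + 12 = 17.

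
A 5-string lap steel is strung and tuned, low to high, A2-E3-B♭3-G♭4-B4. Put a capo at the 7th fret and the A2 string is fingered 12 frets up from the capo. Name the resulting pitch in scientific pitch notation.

E4

The capo raises the open A2 by 7 semitones to E3; fretting 12 more gives A2 + 7 + 12 = A2 + 19 semitones = E4.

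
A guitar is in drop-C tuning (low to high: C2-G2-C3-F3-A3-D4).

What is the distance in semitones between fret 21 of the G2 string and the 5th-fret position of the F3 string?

G2 at fret 21 → E4 (MIDI 64); F3 at fret 5 → A#3 (MIDI 58).
64 − 58 = 6, so the two pitches are 6 semitones apart, with E4 the higher.

6 semitones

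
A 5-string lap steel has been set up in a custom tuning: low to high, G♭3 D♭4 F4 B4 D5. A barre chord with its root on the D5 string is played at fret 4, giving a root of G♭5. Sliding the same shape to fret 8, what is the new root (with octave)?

Moving from fret 4 to fret 8 shifts the root by 4 semitones.
G♭5 up 4 semitones is B♭5.

B♭5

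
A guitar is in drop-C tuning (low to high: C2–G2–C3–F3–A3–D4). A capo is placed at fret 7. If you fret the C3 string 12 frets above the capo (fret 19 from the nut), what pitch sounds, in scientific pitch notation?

G4

The capo raises the open C3 by 7 semitones to G3; fretting 12 more gives C3 + 7 + 12 = C3 + 19 semitones = G4.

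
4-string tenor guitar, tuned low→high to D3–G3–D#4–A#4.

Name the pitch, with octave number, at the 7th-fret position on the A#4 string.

F5

A#4 is MIDI 70. Adding 7 gives 77, which is F5.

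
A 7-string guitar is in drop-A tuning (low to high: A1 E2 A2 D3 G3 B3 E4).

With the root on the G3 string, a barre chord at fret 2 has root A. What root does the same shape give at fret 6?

Moving from fret 2 to fret 6 shifts the root by 4 semitones.
A up 4 semitones is C#.

C#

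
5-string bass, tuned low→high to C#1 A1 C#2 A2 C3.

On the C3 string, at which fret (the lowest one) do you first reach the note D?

2

From C3, count semitones up the chromatic scale until reaching D: C–C#–D — 2 steps.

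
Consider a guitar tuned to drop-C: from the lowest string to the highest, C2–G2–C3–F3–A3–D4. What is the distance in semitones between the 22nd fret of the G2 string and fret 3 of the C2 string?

26 semitones

G2 at fret 22 → F4 (MIDI 65); C2 at fret 3 → D♯2 (MIDI 39).
65 − 39 = 26, so the two pitches are 26 semitones apart, with F4 the higher.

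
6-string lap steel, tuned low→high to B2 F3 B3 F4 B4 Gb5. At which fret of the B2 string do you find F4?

18

F4 is 18 semitones above the open B2 (B–C–Db–D–…–Eb–E–F), so it sits at fret 18.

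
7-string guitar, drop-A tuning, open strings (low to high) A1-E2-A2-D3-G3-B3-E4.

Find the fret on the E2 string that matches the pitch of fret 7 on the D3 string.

17

D3 at fret 7 is D3 + 7 semitones = A3.
The open E2 string is 10 semitones below the open D3, so the same pitch on the E2 string lies at fret 7 + 10 = 17.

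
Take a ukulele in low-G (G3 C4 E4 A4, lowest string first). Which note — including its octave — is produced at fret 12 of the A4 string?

A5

The open A4 string plus 12 semitones: A–A#–B–C–…–G–G#–A.
The walk passes from B into C once, so the octave number goes from 4 to 5.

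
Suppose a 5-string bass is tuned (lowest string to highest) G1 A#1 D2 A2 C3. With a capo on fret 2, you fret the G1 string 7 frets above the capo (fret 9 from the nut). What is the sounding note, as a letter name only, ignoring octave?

The capo raises the open G1 by 2 semitones to A1; fretting 7 more gives G1 + 2 + 7 = G1 + 9 semitones, landing on E.

E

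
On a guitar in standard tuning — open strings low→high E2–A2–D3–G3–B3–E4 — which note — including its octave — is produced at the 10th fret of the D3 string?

C4

The open D3 string plus 10 semitones: D–D#–E–F–…–A#–B–C.
The walk passes from B into C once, so the octave number goes from 3 to 4.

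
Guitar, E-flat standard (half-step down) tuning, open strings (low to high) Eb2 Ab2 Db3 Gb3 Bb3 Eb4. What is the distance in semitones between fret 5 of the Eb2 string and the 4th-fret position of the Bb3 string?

Eb2 at fret 5 → Ab2 (MIDI 44); Bb3 at fret 4 → D4 (MIDI 62).
44 − 62 = -18, so the two pitches are 18 semitones apart, with D4 the higher.

18 semitones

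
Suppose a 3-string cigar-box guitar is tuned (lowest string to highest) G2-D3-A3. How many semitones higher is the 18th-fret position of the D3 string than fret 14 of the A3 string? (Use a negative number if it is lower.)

D3 at fret 18 → G#4 (MIDI 68); A3 at fret 14 → B4 (MIDI 71).
68 − 71 = -3, so the two pitches are 3 semitones apart.

-3 semitones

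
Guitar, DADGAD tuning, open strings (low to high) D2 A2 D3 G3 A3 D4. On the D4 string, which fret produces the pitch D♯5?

13

D♯5 is 13 semitones above the open D4 (D–D#–E–F–…–C#–D–D#), so it sits at fret 13.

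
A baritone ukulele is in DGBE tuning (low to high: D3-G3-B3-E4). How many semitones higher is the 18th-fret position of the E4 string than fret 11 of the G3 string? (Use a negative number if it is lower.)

16 semitones

E4 at fret 18 → A♯5 (MIDI 82); G3 at fret 11 → F♯4 (MIDI 66).
82 − 66 = 16, so the two pitches are 16 semitones apart.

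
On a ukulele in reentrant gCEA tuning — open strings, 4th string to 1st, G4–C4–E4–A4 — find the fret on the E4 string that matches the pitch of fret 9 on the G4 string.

12

Fret 9 on G4 is MIDI 67 + 9 = 76 (E5). On the E4 string (open MIDI 64), that pitch is 76 − 64 = fret 12.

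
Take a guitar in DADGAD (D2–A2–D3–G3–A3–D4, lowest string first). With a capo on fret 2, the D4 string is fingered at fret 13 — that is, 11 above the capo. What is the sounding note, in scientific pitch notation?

The capo raises the open D4 by 2 semitones to E4; fretting 11 more gives D4 + 2 + 11 = D4 + 13 semitones = D#5.

D#5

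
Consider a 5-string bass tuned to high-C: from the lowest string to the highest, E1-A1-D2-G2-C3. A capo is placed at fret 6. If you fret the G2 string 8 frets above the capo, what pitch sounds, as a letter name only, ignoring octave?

A

The capo raises the open G2 by 6 semitones to C#3; fretting 8 more gives G2 + 6 + 8 = G2 + 14 semitones, landing on A.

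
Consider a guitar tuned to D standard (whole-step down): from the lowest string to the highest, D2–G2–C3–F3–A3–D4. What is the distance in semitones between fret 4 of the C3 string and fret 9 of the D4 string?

C3 at fret 4 → E3 (MIDI 52); D4 at fret 9 → B4 (MIDI 71).
52 − 71 = -19, so the two pitches are 19 semitones apart, with B4 the higher.

19 semitones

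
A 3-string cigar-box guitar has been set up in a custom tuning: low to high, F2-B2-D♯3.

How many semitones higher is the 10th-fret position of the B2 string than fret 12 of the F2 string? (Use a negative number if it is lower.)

4 semitones

B2 at fret 10 → A3 (MIDI 57); F2 at fret 12 → F3 (MIDI 53).
57 − 53 = 4, so the two pitches are 4 semitones apart.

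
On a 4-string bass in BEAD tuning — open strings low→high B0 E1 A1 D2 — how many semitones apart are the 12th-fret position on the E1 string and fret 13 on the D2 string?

E1 at fret 12 → E2 (MIDI 40); D2 at fret 13 → D#3 (MIDI 51).
40 − 51 = -11, so the two pitches are 11 semitones apart, with D#3 the higher.

11 semitones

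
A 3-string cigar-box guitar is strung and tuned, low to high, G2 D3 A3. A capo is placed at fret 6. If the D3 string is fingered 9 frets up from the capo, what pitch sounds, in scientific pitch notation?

The capo raises the open D3 by 6 semitones to Ab3; fretting 9 more gives D3 + 6 + 9 = D3 + 15 semitones = F4.

F4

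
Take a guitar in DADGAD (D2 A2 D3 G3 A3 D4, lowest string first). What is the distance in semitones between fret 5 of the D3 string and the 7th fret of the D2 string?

10 semitones

D3 at fret 5 → G3 (MIDI 55); D2 at fret 7 → A2 (MIDI 45).
55 − 45 = 10, so the two pitches are 10 semitones apart, with G3 the higher.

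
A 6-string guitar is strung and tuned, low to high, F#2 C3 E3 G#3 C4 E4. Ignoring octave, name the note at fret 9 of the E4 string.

C#

Each fret is one semitone, so E4 + 9 = C#.
(Equivalently spelled Db.)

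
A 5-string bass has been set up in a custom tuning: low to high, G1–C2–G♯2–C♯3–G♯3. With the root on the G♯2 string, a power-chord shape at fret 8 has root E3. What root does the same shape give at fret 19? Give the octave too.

Moving from fret 8 to fret 19 shifts the root by 11 semitones.
E3 up 11 semitones is D♯4.

D♯4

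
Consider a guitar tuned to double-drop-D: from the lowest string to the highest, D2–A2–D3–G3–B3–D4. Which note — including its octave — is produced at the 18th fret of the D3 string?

The open D3 string plus 18 semitones: D–D#–E–F–…–F#–G–G#.
The walk passes from B into C once, so the octave number goes from 3 to 4.
(Equivalently spelled Ab4.)

G#4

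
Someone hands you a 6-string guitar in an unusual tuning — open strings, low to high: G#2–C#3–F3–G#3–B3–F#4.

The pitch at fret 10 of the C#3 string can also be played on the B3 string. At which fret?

0

C#3 at fret 10 is C#3 + 10 semitones = B3.
The open B3 string is 10 semitones above the open C#3, so the same pitch on the B3 string lies at fret 10 − 10 = 0.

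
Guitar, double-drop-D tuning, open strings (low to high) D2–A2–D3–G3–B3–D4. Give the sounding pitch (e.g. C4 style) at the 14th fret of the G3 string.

G3 is MIDI 55. Adding 14 gives 69, which is A4.

A4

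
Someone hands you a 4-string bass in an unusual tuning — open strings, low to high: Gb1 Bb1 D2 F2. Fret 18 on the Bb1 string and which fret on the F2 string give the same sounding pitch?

11

Fret 18 on Bb1 is MIDI 34 + 18 = 52 (E3). On the F2 string (open MIDI 41), that pitch is 52 − 41 = fret 11.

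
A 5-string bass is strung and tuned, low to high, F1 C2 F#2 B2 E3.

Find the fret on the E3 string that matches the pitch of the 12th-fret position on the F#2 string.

Fret 12 on F#2 is MIDI 42 + 12 = 54 (F#3). On the E3 string (open MIDI 52), that pitch is 54 − 52 = fret 2.

2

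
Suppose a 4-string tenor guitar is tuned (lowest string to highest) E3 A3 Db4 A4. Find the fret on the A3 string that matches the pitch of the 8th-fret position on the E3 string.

Fret 8 on E3 is MIDI 52 + 8 = 60 (C4). On the A3 string (open MIDI 57), that pitch is 60 − 57 = fret 3.

3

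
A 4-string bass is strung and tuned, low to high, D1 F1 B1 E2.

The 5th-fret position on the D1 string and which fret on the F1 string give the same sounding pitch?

Fret 5 on D1 is MIDI 26 + 5 = 31 (G1). On the F1 string (open MIDI 29), that pitch is 31 − 29 = fret 2.

2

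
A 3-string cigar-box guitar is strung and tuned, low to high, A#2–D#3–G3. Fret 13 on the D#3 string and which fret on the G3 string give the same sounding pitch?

9

D#3 at fret 13 is D#3 + 13 semitones = E4.
The open G3 string is 4 semitones above the open D#3, so the same pitch on the G3 string lies at fret 13 − 4 = 9.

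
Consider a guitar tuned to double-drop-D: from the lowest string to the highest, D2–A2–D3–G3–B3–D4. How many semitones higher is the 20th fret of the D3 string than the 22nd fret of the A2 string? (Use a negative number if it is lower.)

D3 at fret 20 → A♯4 (MIDI 70); A2 at fret 22 → G4 (MIDI 67).
70 − 67 = 3, so the two pitches are 3 semitones apart.

3 semitones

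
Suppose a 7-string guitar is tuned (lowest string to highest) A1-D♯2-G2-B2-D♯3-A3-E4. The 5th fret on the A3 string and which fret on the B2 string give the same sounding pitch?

Fret 5 on A3 is MIDI 57 + 5 = 62 (D4). On the B2 string (open MIDI 47), that pitch is 62 − 47 = fret 15.

15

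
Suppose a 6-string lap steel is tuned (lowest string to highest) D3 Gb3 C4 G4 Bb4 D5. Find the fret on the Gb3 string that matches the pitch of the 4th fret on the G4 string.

17

G4 at fret 4 is G4 + 4 semitones = B4.
The open Gb3 string is 13 semitones below the open G4, so the same pitch on the Gb3 string lies at fret 4 + 13 = 17.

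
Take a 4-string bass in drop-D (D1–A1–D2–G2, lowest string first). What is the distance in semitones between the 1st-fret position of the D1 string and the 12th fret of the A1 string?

D1 at fret 1 → D#1 (MIDI 27); A1 at fret 12 → A2 (MIDI 45).
27 − 45 = -18, so the two pitches are 18 semitones apart, with A2 the higher.

18 semitones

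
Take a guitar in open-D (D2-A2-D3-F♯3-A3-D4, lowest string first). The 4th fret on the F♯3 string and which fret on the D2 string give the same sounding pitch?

F♯3 at fret 4 is F♯3 + 4 semitones = A♯3.
The open D2 string is 16 semitones below the open F♯3, so the same pitch on the D2 string lies at fret 4 + 16 = 20.

20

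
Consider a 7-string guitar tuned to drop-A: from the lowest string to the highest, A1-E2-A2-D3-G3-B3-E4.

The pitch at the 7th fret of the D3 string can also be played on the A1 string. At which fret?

D3 at fret 7 is D3 + 7 semitones = A3.
The open A1 string is 17 semitones below the open D3, so the same pitch on the A1 string lies at fret 7 + 17 = 24.

24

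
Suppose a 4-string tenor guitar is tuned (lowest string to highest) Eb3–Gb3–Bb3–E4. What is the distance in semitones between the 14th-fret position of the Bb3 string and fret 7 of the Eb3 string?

14 semitones

Bb3 at fret 14 → C5 (MIDI 72); Eb3 at fret 7 → Bb3 (MIDI 58).
72 − 58 = 14, so the two pitches are 14 semitones apart, with C5 the higher.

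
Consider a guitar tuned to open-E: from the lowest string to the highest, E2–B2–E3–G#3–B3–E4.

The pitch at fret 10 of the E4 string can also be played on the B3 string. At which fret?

Fret 10 on E4 is MIDI 64 + 10 = 74 (D5). On the B3 string (open MIDI 59), that pitch is 74 − 59 = fret 15.

15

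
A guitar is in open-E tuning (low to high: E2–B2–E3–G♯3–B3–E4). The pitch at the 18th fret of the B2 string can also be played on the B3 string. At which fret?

B2 at fret 18 is B2 + 18 semitones = F4.
The open B3 string is 12 semitones above the open B2, so the same pitch on the B3 string lies at fret 18 − 12 = 6.

6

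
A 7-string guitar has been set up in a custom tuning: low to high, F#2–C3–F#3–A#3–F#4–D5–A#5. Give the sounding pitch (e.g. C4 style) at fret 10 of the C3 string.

A#3

C3 is MIDI 48. Adding 10 gives 58, which is A#3.
(Equivalently spelled Bb3.)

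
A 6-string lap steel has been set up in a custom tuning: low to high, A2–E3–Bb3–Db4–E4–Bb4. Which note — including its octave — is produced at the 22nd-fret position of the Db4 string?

B5

Db4 is MIDI 61. Adding 22 gives 83, which is B5.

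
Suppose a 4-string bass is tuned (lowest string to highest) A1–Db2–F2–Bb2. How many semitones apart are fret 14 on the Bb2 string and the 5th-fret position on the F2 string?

Bb2 at fret 14 → C4 (MIDI 60); F2 at fret 5 → Bb2 (MIDI 46).
60 − 46 = 14, so the two pitches are 14 semitones apart, with C4 the higher.

14 semitones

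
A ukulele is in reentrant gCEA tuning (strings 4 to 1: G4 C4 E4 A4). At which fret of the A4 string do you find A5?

A5 is 12 semitones above the open A4 (A–A#–B–C–…–G–G#–A), so it sits at fret 12.

12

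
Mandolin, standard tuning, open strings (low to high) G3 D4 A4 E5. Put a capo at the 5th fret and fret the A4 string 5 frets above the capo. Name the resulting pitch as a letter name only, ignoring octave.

The capo raises the open A4 by 5 semitones to D5; fretting 5 more gives A4 + 5 + 5 = A4 + 10 semitones, landing on G.

G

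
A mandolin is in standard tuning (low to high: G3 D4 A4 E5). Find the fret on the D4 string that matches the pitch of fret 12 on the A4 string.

19

Fret 12 on A4 is MIDI 69 + 12 = 81 (A5). On the D4 string (open MIDI 62), that pitch is 81 − 62 = fret 19.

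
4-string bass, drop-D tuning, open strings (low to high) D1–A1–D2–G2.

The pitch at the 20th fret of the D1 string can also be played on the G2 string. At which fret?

Fret 20 on D1 is MIDI 26 + 20 = 46 (A♯2). On the G2 string (open MIDI 43), that pitch is 46 − 43 = fret 3.

3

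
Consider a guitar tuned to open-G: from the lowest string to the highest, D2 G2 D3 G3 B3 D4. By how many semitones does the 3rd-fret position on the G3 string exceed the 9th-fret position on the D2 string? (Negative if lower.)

G3 at fret 3 → A♯3 (MIDI 58); D2 at fret 9 → B2 (MIDI 47).
58 − 47 = 11, so the two pitches are 11 semitones apart.

11 semitones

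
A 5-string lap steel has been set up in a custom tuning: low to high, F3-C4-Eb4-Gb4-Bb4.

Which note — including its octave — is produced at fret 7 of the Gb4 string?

Each fret is one semitone, so Gb4 + 7 = Db5.
(Equivalently spelled C#5.)

Db5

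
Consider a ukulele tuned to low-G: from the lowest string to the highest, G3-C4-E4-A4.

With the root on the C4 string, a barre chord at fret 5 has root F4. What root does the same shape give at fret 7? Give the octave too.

Moving from fret 5 to fret 7 shifts the root by 2 semitones.
F4 up 2 semitones is G4.

G4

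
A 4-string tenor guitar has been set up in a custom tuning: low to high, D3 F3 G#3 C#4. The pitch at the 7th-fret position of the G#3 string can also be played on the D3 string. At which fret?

G#3 at fret 7 is G#3 + 7 semitones = D#4.
The open D3 string is 6 semitones below the open G#3, so the same pitch on the D3 string lies at fret 7 + 6 = 13.

13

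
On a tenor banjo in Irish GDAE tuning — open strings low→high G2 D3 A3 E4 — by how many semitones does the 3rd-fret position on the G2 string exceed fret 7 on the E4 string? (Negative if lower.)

-25 semitones

G2 at fret 3 → A#2 (MIDI 46); E4 at fret 7 → B4 (MIDI 71).
46 − 71 = -25, so the two pitches are 25 semitones apart.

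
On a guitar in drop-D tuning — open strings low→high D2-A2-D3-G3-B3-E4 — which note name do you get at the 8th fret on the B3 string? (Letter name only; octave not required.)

G

Each fret is one semitone, so B3 + 8 = G.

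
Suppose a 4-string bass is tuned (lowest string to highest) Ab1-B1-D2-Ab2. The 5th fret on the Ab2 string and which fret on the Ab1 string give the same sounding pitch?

Ab2 at fret 5 is Ab2 + 5 semitones = Db3.
The open Ab1 string is 12 semitones below the open Ab2, so the same pitch on the Ab1 string lies at fret 5 + 12 = 17.

17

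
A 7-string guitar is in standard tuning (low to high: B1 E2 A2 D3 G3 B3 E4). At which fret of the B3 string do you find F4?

6

F4 is 6 semitones above the open B3 (B–C–C#–D–D#–E–F), so it sits at fret 6.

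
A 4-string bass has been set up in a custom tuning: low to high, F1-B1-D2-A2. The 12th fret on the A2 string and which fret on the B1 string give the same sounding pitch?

A2 at fret 12 is A2 + 12 semitones = A3.
The open B1 string is 10 semitones below the open A2, so the same pitch on the B1 string lies at fret 12 + 10 = 22.

22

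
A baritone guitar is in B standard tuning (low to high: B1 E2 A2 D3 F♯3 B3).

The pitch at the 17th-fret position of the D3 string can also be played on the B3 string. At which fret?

D3 at fret 17 is D3 + 17 semitones = G4.
The open B3 string is 9 semitones above the open D3, so the same pitch on the B3 string lies at fret 17 − 9 = 8.

8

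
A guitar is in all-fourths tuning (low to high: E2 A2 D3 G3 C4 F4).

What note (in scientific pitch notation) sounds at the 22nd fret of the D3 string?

C5

Each fret is one semitone, so D3 + 22 = C5.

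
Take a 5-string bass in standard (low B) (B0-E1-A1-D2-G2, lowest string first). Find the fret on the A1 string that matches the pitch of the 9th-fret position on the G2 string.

19

G2 at fret 9 is G2 + 9 semitones = E3.
The open A1 string is 10 semitones below the open G2, so the same pitch on the A1 string lies at fret 9 + 10 = 19.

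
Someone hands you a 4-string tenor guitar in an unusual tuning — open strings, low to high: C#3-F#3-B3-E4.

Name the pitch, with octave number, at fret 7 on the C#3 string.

The open C#3 string plus 7 semitones: C#–D–D#–E–F–F#–G–G#.
No B→C boundary is crossed, so the octave stays at 3.
(Equivalently spelled Ab3.)

G#3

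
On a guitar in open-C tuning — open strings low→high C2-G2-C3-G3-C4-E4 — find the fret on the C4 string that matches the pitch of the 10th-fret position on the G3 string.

Fret 10 on G3 is MIDI 55 + 10 = 65 (F4). On the C4 string (open MIDI 60), that pitch is 65 − 60 = fret 5.

5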